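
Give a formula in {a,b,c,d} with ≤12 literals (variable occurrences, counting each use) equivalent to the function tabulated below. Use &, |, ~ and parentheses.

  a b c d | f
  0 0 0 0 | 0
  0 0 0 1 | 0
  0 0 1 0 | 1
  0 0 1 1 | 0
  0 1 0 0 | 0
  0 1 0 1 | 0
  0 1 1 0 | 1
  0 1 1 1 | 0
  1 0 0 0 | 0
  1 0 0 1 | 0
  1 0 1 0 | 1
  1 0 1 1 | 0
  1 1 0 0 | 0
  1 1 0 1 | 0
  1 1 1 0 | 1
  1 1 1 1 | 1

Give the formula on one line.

((~c | ((a & b) | (((c | b) & (c | d)) & ~d))) & c)

  ~c = 1100110011001100
  (a & b) = 0000000000001111
  (c | b) = 0011111100111111
  (c | d) = 0111011101110111
  ((c | b) & (c | d)) = 0011011100110111
  ~d = 1010101010101010
  (((c | b) & (c | d)) & ~d) = 0010001000100010
  ((a & b) | (((c | b) & (c | d)) & ~d)) = 0010001000101111
  (~c | ((a & b) | (((c | b) & (c | d)) & ~d))) = 1110111011101111
  ((~c | ((a & b) | (((c | b) & (c | d)) & ~d))) & c) = 0010001000100011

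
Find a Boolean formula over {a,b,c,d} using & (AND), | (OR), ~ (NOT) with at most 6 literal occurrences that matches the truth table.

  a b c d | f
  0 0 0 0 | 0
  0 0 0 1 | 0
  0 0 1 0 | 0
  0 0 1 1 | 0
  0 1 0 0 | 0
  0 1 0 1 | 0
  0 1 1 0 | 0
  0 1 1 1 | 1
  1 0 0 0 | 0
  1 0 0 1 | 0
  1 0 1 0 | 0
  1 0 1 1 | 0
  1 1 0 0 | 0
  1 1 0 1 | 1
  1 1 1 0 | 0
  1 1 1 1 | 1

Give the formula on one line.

  ~d = 1010101010101010
  (c | a) = 0011001111111111
  (~d | (c | a)) = 1011101111111111
  (d & b) = 0000010100000101
  ((~d | (c | a)) & (d & b)) = 0000000100000101

((~d | (c | a)) & (d & b))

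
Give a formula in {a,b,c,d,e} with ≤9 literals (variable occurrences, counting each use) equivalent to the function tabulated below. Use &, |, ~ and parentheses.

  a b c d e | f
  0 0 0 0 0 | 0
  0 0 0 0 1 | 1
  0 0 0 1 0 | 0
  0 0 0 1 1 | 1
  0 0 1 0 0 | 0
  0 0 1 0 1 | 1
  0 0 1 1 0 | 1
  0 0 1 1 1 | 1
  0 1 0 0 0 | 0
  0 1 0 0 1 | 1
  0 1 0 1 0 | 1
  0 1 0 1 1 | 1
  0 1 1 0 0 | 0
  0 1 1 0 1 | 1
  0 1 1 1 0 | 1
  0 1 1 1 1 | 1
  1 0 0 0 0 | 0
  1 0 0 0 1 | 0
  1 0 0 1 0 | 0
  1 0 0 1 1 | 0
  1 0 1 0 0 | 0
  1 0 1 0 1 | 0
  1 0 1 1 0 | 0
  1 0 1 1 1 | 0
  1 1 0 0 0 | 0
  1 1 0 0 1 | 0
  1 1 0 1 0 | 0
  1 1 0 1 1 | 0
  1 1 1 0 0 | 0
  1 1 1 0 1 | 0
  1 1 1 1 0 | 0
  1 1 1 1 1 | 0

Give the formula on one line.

  (e | d) = 01110111011101110111011101110111
  ~a = 11111111111111110000000000000000
  ((e | d) & ~a) = 01110111011101110000000000000000
  ~e = 10101010101010101010101010101010
  (c | b) = 00001111111111110000111111111111
  (~e & (c | b)) = 00001010101010100000101010101010
  (e | (~e & (c | b))) = 01011111111111110101111111111111
  (((e | d) & ~a) & (e | (~e & (c | b)))) = 01010111011101110000000000000000

(((e | d) & ~a) & (e | (~e & (c | b))))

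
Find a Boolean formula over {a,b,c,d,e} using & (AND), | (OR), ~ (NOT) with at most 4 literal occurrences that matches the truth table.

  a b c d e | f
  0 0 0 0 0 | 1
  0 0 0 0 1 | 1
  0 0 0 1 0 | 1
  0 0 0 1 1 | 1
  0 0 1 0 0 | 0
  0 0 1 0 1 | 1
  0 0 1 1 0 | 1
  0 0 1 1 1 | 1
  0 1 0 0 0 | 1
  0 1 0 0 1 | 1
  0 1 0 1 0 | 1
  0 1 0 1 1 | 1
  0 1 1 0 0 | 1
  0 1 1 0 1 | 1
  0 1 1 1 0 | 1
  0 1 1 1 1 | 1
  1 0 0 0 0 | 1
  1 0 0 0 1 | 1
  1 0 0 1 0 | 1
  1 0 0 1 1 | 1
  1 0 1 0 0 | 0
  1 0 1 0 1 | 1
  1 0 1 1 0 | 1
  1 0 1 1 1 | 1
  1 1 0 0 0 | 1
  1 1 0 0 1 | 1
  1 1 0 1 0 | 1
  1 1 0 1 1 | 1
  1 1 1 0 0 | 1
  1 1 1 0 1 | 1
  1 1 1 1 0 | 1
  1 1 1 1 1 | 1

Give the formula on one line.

((d | (e | b)) | ~c)

  (e | b) = 01010101111111110101010111111111
  (d | (e | b)) = 01110111111111110111011111111111
  ~c = 11110000111100001111000011110000
  ((d | (e | b)) | ~c) = 11110111111111111111011111111111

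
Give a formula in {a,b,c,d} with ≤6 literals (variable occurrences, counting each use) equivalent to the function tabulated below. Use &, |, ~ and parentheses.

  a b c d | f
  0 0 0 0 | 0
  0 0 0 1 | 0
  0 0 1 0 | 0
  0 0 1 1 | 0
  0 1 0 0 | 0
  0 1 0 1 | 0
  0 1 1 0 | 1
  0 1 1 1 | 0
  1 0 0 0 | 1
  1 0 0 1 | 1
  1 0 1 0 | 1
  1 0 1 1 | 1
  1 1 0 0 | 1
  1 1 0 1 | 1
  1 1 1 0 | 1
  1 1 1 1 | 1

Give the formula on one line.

((a | (~d & b)) & (a | (c & ~a)))

  ~d = 1010101010101010
  (~d & b) = 0000101000001010
  (a | (~d & b)) = 0000101011111111
  ~a = 1111111100000000
  (c & ~a) = 0011001100000000
  (a | (c & ~a)) = 0011001111111111
  ((a | (~d & b)) & (a | (c & ~a))) = 0000001011111111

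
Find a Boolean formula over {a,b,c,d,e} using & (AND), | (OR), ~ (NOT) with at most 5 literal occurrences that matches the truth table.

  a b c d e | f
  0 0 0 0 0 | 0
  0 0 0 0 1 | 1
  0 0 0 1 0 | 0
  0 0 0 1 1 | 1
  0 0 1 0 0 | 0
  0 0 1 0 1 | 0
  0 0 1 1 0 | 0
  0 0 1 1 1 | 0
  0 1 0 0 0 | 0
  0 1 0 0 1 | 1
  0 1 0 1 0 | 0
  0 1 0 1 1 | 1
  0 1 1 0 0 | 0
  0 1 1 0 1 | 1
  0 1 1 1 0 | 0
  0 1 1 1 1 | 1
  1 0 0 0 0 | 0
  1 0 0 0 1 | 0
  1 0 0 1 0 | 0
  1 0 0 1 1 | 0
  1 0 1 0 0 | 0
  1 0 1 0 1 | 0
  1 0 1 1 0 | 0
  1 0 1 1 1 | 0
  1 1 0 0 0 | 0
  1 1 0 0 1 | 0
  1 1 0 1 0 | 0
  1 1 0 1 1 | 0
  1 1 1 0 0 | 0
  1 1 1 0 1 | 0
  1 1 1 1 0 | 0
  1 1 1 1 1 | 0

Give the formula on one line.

  ~a = 11111111111111110000000000000000
  (~a & e) = 01010101010101010000000000000000
  (~a & b) = 00000000111111110000000000000000
  ~c = 11110000111100001111000011110000
  ((~a & b) | ~c) = 11110000111111111111000011110000
  ((~a & e) & ((~a & b) | ~c)) = 01010000010101010000000000000000

((~a & e) & ((~a & b) | ~c))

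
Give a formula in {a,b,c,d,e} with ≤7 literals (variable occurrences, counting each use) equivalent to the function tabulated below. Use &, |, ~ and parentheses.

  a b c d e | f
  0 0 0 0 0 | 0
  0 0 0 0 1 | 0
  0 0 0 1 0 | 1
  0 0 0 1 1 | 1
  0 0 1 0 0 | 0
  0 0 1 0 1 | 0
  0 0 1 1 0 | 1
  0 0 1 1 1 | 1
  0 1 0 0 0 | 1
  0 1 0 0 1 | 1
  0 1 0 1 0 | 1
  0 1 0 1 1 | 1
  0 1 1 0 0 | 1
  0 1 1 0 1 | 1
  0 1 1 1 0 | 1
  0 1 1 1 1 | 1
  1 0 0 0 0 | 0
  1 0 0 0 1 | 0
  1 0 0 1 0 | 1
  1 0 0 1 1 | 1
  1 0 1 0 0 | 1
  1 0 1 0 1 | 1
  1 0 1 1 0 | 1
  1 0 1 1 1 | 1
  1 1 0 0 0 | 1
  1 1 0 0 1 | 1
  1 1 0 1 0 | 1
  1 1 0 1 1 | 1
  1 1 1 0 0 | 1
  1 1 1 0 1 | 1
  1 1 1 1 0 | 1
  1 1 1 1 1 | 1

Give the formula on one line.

  ~b = 11111111000000001111111100000000
  (c & a) = 00000000000000000000111100001111
  (~b & (c & a)) = 00000000000000000000111100000000
  (b | (~b & (c & a))) = 00000000111111110000111111111111
  (d | (b | (~b & (c & a)))) = 00110011111111110011111111111111

(d | (b | (~b & (c & a))))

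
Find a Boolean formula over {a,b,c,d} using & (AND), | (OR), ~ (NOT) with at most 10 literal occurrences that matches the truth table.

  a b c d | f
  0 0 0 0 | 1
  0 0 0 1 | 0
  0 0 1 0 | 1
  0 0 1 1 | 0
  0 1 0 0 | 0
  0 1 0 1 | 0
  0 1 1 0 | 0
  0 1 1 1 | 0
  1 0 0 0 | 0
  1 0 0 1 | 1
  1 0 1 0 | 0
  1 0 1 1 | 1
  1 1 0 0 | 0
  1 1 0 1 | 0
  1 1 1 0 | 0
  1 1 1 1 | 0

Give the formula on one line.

(~b & ((((~a & (~b | c)) & (~c | ~d)) | d) & (~d | a)))

  ~b = 1111000011110000
  ~a = 1111111100000000
  (~b | c) = 1111001111110011
  (~a & (~b | c)) = 1111001100000000
  ~c = 1100110011001100
  ~d = 1010101010101010
  (~c | ~d) = 1110111011101110
  ((~a & (~b | c)) & (~c | ~d)) = 1110001000000000
  (((~a & (~b | c)) & (~c | ~d)) | d) = 1111011101010101
  (~d | a) = 1010101011111111
  ((((~a & (~b | c)) & (~c | ~d)) | d) & (~d | a)) = 1010001001010101
  (~b & ((((~a & (~b | c)) & (~c | ~d)) | d) & (~d | a))) = 1010000001010000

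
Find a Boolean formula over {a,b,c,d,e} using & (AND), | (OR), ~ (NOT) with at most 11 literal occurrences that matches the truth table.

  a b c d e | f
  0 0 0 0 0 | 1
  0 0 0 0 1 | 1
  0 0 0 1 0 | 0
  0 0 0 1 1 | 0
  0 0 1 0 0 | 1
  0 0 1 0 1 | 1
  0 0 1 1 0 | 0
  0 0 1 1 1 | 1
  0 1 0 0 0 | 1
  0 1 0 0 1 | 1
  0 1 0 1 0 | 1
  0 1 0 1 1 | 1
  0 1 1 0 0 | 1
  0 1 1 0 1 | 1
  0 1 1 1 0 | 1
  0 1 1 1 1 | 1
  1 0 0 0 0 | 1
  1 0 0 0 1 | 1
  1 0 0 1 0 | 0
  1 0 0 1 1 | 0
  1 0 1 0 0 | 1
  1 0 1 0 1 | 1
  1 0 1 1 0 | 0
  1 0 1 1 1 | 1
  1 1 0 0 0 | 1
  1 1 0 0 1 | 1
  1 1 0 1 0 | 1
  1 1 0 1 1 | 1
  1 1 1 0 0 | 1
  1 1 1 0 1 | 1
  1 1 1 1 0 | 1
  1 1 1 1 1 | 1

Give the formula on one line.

  ~d = 11001100110011001100110011001100
  ~b = 11111111000000001111111100000000
  (~b | d) = 11111111001100111111111100110011
  ((~b | d) & e) = 01010101000100010101010100010001
  (~d | ((~b | d) & e)) = 11011101110111011101110111011101
  (b & c) = 00000000000011110000000000001111
  (~d | (b & c)) = 11001100110011111100110011001111
  ((~d | (b & c)) | c) = 11001111110011111100111111001111
  ((~d | ((~b | d) & e)) & ((~d | (b & c)) | c)) = 11001101110011011100110111001101
  (((~d | ((~b | d) & e)) & ((~d | (b & c)) | c)) | b) = 11001101111111111100110111111111

(((~d | ((~b | d) & e)) & ((~d | (b & c)) | c)) | b)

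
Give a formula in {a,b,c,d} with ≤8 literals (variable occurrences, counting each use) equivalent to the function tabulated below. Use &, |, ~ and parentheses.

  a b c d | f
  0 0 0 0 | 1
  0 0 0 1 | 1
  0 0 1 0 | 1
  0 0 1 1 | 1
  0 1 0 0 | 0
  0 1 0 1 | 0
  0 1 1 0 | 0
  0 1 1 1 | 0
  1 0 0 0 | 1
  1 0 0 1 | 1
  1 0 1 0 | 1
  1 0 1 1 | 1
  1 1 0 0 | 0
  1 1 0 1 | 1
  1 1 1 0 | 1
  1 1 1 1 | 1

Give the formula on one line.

(~b | ((d | (b & c)) & a))

  ~b = 1111000011110000
  (b & c) = 0000001100000011
  (d | (b & c)) = 0101011101010111
  ((d | (b & c)) & a) = 0000000001010111
  (~b | ((d | (b & c)) & a)) = 1111000011110111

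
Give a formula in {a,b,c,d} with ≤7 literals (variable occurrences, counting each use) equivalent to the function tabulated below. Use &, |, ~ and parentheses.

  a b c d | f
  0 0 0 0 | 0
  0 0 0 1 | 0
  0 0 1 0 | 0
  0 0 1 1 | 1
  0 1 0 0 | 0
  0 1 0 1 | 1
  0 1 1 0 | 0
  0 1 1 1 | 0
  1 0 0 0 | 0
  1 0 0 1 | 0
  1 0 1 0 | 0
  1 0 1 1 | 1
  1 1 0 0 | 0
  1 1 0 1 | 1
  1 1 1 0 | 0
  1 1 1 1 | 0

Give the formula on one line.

  (b | c) = 0011111100111111
  (d & (b | c)) = 0001010100010101
  ~c = 1100110011001100
  ~b = 1111000011110000
  (c & ~b) = 0011000000110000
  (~c | (c & ~b)) = 1111110011111100
  ((d & (b | c)) & (~c | (c & ~b))) = 0001010000010100

((d & (b | c)) & (~c | (c & ~b)))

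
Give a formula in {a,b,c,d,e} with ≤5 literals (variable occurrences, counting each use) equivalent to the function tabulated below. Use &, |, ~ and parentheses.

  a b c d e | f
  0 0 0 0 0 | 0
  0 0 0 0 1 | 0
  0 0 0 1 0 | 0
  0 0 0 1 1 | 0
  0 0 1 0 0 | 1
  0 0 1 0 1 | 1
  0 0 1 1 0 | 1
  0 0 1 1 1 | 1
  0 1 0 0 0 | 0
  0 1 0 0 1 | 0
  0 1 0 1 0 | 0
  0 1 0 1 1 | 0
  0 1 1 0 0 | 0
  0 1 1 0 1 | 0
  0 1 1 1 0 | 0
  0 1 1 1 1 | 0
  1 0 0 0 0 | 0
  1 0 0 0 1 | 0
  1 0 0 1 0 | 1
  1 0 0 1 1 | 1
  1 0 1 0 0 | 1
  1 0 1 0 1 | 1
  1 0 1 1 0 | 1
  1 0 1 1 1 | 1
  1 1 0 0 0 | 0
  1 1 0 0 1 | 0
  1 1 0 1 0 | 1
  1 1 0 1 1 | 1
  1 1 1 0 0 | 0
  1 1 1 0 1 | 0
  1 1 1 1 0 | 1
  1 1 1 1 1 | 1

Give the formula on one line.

((~b & c) | (a & d))

  ~b = 11111111000000001111111100000000
  (~b & c) = 00001111000000000000111100000000
  (a & d) = 00000000000000000011001100110011
  ((~b & c) | (a & d)) = 00001111000000000011111100110011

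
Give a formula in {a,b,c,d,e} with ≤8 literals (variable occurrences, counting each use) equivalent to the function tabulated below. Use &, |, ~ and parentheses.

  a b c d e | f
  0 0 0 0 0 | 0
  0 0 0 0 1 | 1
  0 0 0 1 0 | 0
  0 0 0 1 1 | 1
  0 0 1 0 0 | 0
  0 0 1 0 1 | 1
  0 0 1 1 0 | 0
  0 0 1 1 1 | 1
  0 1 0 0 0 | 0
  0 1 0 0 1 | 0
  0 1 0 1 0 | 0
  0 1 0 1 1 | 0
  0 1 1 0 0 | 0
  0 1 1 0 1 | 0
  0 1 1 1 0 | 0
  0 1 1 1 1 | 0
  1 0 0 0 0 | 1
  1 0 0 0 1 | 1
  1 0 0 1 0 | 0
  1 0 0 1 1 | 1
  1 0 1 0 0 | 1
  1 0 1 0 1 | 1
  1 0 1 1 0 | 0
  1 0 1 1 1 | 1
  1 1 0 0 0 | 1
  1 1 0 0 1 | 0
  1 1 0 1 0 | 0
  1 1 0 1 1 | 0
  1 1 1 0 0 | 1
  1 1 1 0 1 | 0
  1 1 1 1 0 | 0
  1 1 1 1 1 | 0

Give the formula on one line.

((e | (~d & a)) & (~e | ~b))

  ~d = 11001100110011001100110011001100
  (~d & a) = 00000000000000001100110011001100
  (e | (~d & a)) = 01010101010101011101110111011101
  ~e = 10101010101010101010101010101010
  ~b = 11111111000000001111111100000000
  (~e | ~b) = 11111111101010101111111110101010
  ((e | (~d & a)) & (~e | ~b)) = 01010101000000001101110110001000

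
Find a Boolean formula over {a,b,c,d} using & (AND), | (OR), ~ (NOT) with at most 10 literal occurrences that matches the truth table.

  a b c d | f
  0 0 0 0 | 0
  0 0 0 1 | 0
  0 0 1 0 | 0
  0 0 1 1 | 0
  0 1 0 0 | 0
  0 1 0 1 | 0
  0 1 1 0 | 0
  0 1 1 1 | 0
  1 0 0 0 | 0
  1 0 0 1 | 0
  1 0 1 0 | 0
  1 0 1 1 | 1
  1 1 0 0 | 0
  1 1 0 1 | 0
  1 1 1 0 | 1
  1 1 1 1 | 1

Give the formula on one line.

  ~c = 1100110011001100
  (~c & d) = 0100010001000100
  ((~c & d) | a) = 0100010011111111
  (d & a) = 0000000001010101
  ((d & a) | b) = 0000111101011111
  (((~c & d) | a) & ((d & a) | b)) = 0000010001011111
  (c & (((~c & d) | a) & ((d & a) | b))) = 0000000000010011

(c & (((~c & d) | a) & ((d & a) | b)))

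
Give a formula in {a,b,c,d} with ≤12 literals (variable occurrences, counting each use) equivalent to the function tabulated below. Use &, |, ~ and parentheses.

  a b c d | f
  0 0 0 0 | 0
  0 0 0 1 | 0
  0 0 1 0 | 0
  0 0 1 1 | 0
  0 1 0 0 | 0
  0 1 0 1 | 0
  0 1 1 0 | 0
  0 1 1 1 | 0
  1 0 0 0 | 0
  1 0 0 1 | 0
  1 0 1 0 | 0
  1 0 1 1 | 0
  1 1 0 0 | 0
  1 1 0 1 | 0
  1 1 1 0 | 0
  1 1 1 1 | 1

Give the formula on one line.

((~a | (((b & d) & c) | (~d & ~b))) & (a & (b & c)))

  ~a = 1111111100000000
  (b & d) = 0000010100000101
  ((b & d) & c) = 0000000100000001
  ~d = 1010101010101010
  ~b = 1111000011110000
  (~d & ~b) = 1010000010100000
  (((b & d) & c) | (~d & ~b)) = 1010000110100001
  (~a | (((b & d) & c) | (~d & ~b))) = 1111111110100001
  (b & c) = 0000001100000011
  (a & (b & c)) = 0000000000000011
  ((~a | (((b & d) & c) | (~d & ~b))) & (a & (b & c))) = 0000000000000001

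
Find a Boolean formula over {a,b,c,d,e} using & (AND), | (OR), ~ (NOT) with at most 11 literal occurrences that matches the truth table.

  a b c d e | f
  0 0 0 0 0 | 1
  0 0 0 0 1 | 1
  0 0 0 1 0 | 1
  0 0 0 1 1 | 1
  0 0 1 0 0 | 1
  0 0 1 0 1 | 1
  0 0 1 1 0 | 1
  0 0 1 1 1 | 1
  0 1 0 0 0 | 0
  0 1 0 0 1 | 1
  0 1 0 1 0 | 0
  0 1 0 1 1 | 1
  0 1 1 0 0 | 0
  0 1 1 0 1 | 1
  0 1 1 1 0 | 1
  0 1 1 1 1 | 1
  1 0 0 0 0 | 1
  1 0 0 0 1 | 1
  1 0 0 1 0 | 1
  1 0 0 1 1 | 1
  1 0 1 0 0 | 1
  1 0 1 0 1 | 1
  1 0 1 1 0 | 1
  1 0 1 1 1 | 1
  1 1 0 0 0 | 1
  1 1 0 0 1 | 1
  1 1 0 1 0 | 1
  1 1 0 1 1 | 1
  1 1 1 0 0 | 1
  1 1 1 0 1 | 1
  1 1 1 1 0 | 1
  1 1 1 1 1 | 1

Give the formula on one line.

  ~b = 11111111000000001111111100000000
  (e | ~b) = 11111111010101011111111101010101
  (a | (e | ~b)) = 11111111010101011111111111111111
  ~e = 10101010101010101010101010101010
  (~e & c) = 00001010000010100000101000001010
  ((~e & c) & d) = 00000010000000100000001000000010
  (b | e) = 01010101111111110101010111111111
  (((~e & c) & d) & (b | e)) = 00000000000000100000000000000010
  ((a | (e | ~b)) | (((~e & c) & d) & (b | e))) = 11111111010101111111111111111111

((a | (e | ~b)) | (((~e & c) & d) & (b | e)))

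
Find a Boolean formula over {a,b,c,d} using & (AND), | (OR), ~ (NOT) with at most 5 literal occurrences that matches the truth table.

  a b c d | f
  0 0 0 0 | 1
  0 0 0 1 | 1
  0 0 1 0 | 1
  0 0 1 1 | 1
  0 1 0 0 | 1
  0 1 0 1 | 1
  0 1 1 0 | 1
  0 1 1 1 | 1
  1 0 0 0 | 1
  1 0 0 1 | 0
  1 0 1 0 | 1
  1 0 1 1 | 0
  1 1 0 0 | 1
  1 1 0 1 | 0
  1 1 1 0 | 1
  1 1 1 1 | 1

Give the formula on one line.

(((b & (~b | c)) | ~a) | ~d)

  ~b = 1111000011110000
  (~b | c) = 1111001111110011
  (b & (~b | c)) = 0000001100000011
  ~a = 1111111100000000
  ((b & (~b | c)) | ~a) = 1111111100000011
  ~d = 1010101010101010
  (((b & (~b | c)) | ~a) | ~d) = 1111111110101011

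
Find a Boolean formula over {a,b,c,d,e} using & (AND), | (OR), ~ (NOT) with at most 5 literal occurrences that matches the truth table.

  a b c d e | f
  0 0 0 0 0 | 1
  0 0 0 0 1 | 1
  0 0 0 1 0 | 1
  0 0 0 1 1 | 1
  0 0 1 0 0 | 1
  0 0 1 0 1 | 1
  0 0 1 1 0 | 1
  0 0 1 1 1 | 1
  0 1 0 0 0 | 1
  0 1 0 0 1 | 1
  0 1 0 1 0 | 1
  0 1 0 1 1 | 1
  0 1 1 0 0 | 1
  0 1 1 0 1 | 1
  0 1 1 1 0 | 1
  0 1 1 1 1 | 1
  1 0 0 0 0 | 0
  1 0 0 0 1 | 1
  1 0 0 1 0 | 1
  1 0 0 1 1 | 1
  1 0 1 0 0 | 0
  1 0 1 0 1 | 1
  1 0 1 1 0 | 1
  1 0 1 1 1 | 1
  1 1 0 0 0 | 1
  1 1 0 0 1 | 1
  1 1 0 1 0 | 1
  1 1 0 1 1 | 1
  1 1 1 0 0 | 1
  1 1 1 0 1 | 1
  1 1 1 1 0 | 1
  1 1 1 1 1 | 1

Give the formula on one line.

  ~a = 11111111111111110000000000000000
  (e | ~a) = 11111111111111110101010101010101
  (d | (e | ~a)) = 11111111111111110111011101110111
  (b | (d | (e | ~a))) = 11111111111111110111011111111111

(b | (d | (e | ~a)))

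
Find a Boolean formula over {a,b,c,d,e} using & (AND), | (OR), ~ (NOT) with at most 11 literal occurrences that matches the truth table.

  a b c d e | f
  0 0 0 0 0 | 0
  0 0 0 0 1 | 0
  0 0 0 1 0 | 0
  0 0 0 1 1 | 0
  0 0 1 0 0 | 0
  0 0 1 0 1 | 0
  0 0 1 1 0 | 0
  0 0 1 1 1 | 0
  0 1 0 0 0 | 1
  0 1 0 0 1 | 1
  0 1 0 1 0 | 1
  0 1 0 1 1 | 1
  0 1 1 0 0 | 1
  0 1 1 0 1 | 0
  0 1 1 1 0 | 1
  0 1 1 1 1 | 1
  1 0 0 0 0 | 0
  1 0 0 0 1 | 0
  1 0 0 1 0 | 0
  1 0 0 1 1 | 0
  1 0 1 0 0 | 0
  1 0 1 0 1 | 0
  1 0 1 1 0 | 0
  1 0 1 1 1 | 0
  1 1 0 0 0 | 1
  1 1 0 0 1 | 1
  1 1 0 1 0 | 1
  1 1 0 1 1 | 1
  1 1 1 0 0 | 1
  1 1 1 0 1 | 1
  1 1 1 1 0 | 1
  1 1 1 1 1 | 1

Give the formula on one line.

(((d & ~a) | (((~e & (a | c)) | ~c) | a)) & b)

  ~a = 11111111111111110000000000000000
  (d & ~a) = 00110011001100110000000000000000
  ~e = 10101010101010101010101010101010
  (a | c) = 00001111000011111111111111111111
  (~e & (a | c)) = 00001010000010101010101010101010
  ~c = 11110000111100001111000011110000
  ((~e & (a | c)) | ~c) = 11111010111110101111101011111010
  (((~e & (a | c)) | ~c) | a) = 11111010111110101111111111111111
  ((d & ~a) | (((~e & (a | c)) | ~c) | a)) = 11111011111110111111111111111111
  (((d & ~a) | (((~e & (a | c)) | ~c) | a)) & b) = 00000000111110110000000011111111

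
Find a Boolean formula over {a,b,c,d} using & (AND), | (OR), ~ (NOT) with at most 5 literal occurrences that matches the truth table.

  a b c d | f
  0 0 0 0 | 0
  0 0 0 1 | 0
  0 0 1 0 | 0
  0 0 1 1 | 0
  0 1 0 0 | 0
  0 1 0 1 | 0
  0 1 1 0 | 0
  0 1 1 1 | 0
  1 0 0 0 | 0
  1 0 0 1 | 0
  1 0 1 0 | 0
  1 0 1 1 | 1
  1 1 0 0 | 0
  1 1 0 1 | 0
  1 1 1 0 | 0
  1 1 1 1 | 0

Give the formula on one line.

  ~b = 1111000011110000
  (d & ~b) = 0101000001010000
  (a & c) = 0000000000110011
  ((d & ~b) & (a & c)) = 0000000000010000

((d & ~b) & (a & c))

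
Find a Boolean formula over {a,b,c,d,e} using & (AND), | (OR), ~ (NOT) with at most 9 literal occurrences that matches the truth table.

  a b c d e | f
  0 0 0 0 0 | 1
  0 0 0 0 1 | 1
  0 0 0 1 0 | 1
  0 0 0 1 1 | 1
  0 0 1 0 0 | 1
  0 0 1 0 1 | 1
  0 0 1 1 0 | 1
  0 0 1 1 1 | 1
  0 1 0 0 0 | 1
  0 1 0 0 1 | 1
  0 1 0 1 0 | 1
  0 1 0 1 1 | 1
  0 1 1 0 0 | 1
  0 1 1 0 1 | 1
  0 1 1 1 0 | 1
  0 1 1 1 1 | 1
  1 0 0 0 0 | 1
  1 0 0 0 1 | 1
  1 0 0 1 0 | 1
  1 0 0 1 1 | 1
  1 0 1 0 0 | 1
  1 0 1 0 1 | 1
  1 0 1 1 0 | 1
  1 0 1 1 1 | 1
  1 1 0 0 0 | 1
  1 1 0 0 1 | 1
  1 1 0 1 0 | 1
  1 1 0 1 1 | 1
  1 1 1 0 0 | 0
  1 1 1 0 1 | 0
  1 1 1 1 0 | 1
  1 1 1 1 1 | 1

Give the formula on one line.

((~a | d) | ((((~c & a) | ~b) | d) & (d | a)))

  ~a = 11111111111111110000000000000000
  (~a | d) = 11111111111111110011001100110011
  ~c = 11110000111100001111000011110000
  (~c & a) = 00000000000000001111000011110000
  ~b = 11111111000000001111111100000000
  ((~c & a) | ~b) = 11111111000000001111111111110000
  (((~c & a) | ~b) | d) = 11111111001100111111111111110011
  (d | a) = 00110011001100111111111111111111
  ((((~c & a) | ~b) | d) & (d | a)) = 00110011001100111111111111110011
  ((~a | d) | ((((~c & a) | ~b) | d) & (d | a))) = 11111111111111111111111111110011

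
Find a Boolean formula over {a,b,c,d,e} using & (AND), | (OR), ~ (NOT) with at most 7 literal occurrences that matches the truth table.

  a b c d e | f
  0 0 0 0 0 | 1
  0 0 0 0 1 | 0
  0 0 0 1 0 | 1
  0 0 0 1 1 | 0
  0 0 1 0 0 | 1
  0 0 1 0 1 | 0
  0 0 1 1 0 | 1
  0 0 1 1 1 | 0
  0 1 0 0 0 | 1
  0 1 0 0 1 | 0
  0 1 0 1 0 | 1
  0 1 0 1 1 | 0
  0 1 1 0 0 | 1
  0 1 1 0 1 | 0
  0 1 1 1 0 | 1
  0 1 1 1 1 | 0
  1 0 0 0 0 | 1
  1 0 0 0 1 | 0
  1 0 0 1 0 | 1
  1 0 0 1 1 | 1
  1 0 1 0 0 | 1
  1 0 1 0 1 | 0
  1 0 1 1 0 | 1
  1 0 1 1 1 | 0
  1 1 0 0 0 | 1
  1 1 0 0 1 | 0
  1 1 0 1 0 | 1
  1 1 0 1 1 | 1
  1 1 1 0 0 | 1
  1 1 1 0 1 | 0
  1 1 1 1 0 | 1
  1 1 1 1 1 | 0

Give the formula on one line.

  ~c = 11110000111100001111000011110000
  (d & ~c) = 00110000001100000011000000110000
  ~a = 11111111111111110000000000000000
  ((d & ~c) | ~a) = 11111111111111110011000000110000
  (e & ((d & ~c) | ~a)) = 01010101010101010001000000010000
  ~e = 10101010101010101010101010101010
  ((e & ((d & ~c) | ~a)) | ~e) = 11111111111111111011101010111010
  (a & ((e & ((d & ~c) | ~a)) | ~e)) = 00000000000000001011101010111010
  ((a & ((e & ((d & ~c) | ~a)) | ~e)) | ~e) = 10101010101010101011101010111010

((a & ((e & ((d & ~c) | ~a)) | ~e)) | ~e)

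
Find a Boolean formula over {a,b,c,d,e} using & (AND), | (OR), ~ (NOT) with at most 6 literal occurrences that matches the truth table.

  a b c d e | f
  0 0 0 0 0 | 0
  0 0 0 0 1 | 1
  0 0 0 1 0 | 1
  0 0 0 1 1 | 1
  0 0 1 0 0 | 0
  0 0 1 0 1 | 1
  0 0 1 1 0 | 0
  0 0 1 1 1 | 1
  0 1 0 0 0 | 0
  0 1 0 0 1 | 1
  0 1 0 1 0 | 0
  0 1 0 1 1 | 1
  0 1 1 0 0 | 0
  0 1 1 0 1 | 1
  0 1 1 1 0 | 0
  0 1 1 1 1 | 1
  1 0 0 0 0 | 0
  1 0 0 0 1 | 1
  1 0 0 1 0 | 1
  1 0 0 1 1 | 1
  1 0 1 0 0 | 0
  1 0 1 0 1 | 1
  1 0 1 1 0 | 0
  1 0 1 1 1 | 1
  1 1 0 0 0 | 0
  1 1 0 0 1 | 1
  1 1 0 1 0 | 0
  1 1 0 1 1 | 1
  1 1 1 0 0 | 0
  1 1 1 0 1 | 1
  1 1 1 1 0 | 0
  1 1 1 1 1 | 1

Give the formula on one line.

  ~c = 11110000111100001111000011110000
  (d & ~c) = 00110000001100000011000000110000
  (a | ~c) = 11110000111100001111111111111111
  ~b = 11111111000000001111111100000000
  ((a | ~c) & ~b) = 11110000000000001111111100000000
  ((d & ~c) & ((a | ~c) & ~b)) = 00110000000000000011000000000000
  (((d & ~c) & ((a | ~c) & ~b)) | e) = 01110101010101010111010101010101

(((d & ~c) & ((a | ~c) & ~b)) | e)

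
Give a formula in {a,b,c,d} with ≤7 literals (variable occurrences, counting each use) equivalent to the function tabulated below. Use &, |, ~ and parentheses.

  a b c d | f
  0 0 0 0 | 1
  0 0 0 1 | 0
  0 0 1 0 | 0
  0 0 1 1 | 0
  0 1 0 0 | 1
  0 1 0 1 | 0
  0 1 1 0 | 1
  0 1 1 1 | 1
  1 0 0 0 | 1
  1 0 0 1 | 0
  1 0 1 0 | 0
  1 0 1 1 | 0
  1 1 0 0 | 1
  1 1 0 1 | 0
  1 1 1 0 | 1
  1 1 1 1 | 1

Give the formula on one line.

  (c & b) = 0000001100000011
  ~d = 1010101010101010
  ~c = 1100110011001100
  (~d & ~c) = 1000100010001000
  ((c & b) | (~d & ~c)) = 1000101110001011

((c & b) | (~d & ~c))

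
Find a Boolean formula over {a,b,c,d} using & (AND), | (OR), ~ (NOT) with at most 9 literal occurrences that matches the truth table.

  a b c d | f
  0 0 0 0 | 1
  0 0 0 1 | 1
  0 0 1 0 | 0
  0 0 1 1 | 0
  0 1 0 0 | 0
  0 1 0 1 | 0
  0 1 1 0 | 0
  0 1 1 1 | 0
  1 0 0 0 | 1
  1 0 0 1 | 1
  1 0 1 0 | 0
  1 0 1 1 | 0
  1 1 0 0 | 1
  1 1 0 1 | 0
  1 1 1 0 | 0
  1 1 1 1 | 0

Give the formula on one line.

  ~c = 1100110011001100
  ~b = 1111000011110000
  (~c & ~b) = 1100000011000000
  (c | a) = 0011001111111111
  (b & (c | a)) = 0000001100001111
  ((~c & ~b) | (b & (c | a))) = 1100001111001111
  (~c & ((~c & ~b) | (b & (c | a)))) = 1100000011001100
  ~d = 1010101010101010
  (~d & b) = 0000101000001010
  (~b | (~d & b)) = 1111101011111010
  ((~c & ((~c & ~b) | (b & (c | a)))) & (~b | (~d & b))) = 1100000011001000

((~c & ((~c & ~b) | (b & (c | a)))) & (~b | (~d & b)))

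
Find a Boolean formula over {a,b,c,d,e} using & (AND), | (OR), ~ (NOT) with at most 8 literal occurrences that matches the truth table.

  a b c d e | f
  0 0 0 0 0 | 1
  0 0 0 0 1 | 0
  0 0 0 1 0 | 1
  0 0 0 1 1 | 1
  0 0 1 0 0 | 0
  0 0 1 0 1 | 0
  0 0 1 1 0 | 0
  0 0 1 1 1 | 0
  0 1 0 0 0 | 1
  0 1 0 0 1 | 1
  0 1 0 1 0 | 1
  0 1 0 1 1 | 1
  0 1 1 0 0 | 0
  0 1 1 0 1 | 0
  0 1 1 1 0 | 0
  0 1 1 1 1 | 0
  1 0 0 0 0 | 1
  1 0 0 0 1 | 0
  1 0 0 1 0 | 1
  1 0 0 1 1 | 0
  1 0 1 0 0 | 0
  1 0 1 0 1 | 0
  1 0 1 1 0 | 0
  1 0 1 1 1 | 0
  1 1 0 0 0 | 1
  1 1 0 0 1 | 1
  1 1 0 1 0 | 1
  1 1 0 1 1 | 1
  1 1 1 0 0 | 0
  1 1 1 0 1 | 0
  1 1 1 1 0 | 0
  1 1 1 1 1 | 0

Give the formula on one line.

  ~c = 11110000111100001111000011110000
  ~a = 11111111111111110000000000000000
  (e & d) = 00010001000100010001000100010001
  (~a & (e & d)) = 00010001000100010000000000000000
  ((~a & (e & d)) & ~c) = 00010000000100000000000000000000
  ~e = 10101010101010101010101010101010
  (((~a & (e & d)) & ~c) | ~e) = 10111010101110101010101010101010
  (b | (((~a & (e & d)) & ~c) | ~e)) = 10111010111111111010101011111111
  (~c & (b | (((~a & (e & d)) & ~c) | ~e))) = 10110000111100001010000011110000

(~c & (b | (((~a & (e & d)) & ~c) | ~e)))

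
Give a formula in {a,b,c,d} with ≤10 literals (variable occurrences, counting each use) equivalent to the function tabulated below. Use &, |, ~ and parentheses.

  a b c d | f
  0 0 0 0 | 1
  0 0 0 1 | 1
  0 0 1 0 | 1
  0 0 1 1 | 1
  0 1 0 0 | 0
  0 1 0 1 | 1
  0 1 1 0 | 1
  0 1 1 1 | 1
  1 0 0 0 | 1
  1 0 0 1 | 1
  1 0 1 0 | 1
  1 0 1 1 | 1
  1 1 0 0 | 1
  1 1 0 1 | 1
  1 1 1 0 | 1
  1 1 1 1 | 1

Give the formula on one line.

((a | c) | (((a | ~b) & ((c | ~d) | a)) | d))

  (a | c) = 0011001111111111
  ~b = 1111000011110000
  (a | ~b) = 1111000011111111
  ~d = 1010101010101010
  (c | ~d) = 1011101110111011
  ((c | ~d) | a) = 1011101111111111
  ((a | ~b) & ((c | ~d) | a)) = 1011000011111111
  (((a | ~b) & ((c | ~d) | a)) | d) = 1111010111111111
  ((a | c) | (((a | ~b) & ((c | ~d) | a)) | d)) = 1111011111111111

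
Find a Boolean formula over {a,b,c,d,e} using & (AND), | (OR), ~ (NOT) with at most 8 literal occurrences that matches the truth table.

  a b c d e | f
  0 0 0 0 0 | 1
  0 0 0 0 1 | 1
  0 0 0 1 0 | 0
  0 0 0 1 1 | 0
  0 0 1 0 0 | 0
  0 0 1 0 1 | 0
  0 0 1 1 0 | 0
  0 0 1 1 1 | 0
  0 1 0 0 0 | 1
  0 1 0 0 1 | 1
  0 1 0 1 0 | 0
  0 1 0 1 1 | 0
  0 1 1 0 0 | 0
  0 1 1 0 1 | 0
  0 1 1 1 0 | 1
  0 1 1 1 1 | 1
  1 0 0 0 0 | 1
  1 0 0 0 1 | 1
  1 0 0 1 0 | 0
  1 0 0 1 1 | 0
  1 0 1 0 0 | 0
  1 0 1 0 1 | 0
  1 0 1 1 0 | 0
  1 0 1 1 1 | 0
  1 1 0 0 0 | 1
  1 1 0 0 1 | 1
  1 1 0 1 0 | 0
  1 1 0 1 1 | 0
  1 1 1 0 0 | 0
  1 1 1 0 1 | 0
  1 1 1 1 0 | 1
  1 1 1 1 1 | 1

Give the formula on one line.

((~d & ~c) | (b & (d & c)))

  ~d = 11001100110011001100110011001100
  ~c = 11110000111100001111000011110000
  (~d & ~c) = 11000000110000001100000011000000
  (d & c) = 00000011000000110000001100000011
  (b & (d & c)) = 00000000000000110000000000000011
  ((~d & ~c) | (b & (d & c))) = 11000000110000111100000011000011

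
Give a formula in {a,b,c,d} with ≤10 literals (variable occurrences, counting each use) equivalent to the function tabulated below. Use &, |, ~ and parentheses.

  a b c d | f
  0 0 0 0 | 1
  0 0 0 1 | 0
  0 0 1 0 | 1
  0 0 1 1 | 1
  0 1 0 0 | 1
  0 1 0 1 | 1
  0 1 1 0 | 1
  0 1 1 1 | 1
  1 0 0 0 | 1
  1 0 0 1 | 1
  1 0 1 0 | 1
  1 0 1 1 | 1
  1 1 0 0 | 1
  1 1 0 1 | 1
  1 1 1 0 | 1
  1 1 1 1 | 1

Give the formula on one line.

  ~c = 1100110011001100
  ~b = 1111000011110000
  (~b | ~c) = 1111110011111100
  ~d = 1010101010101010
  ((~b | ~c) & ~d) = 1010100010101000
  (~c & ((~b | ~c) & ~d)) = 1000100010001000
  (a & d) = 0000000001010101
  ((~c & ((~b | ~c) & ~d)) | (a & d)) = 1000100011011101
  (((~c & ((~b | ~c) & ~d)) | (a & d)) | c) = 1011101111111111
  ((((~c & ((~b | ~c) & ~d)) | (a & d)) | c) | b) = 1011111111111111

((((~c & ((~b | ~c) & ~d)) | (a & d)) | c) | b)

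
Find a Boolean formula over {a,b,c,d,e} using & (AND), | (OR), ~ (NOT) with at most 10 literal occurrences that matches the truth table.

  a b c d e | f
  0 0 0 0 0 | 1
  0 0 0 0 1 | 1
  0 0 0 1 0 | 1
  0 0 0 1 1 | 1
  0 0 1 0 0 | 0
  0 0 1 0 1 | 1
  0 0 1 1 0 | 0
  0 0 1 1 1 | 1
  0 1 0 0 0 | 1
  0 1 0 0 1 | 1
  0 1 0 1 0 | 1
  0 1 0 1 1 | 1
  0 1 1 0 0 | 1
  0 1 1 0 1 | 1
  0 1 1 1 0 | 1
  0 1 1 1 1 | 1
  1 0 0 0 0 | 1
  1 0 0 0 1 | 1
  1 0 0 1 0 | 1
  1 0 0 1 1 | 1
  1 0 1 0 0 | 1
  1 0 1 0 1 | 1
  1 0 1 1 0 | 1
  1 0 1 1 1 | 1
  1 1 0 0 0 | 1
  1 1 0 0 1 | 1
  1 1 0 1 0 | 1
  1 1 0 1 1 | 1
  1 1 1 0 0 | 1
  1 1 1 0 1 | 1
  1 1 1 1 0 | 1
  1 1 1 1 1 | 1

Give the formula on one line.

((e | (a | (c & (~c | b)))) | ((b & ~e) | ~c))

  ~c = 11110000111100001111000011110000
  (~c | b) = 11110000111111111111000011111111
  (c & (~c | b)) = 00000000000011110000000000001111
  (a | (c & (~c | b))) = 00000000000011111111111111111111
  (e | (a | (c & (~c | b)))) = 01010101010111111111111111111111
  ~e = 10101010101010101010101010101010
  (b & ~e) = 00000000101010100000000010101010
  ((b & ~e) | ~c) = 11110000111110101111000011111010
  ((e | (a | (c & (~c | b)))) | ((b & ~e) | ~c)) = 11110101111111111111111111111111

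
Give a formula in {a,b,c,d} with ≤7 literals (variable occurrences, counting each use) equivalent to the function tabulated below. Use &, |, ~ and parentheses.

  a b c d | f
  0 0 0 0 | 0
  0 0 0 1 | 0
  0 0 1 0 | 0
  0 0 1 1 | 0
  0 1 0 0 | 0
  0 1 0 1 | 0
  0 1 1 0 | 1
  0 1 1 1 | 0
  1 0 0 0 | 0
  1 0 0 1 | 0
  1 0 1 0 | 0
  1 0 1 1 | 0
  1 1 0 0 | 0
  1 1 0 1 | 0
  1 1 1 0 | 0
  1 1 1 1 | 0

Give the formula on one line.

  (b & c) = 0000001100000011
  (d | (b & c)) = 0101011101010111
  ~d = 1010101010101010
  ~a = 1111111100000000
  (~d & ~a) = 1010101000000000
  ((d | (b & c)) & (~d & ~a)) = 0000001000000000

((d | (b & c)) & (~d & ~a))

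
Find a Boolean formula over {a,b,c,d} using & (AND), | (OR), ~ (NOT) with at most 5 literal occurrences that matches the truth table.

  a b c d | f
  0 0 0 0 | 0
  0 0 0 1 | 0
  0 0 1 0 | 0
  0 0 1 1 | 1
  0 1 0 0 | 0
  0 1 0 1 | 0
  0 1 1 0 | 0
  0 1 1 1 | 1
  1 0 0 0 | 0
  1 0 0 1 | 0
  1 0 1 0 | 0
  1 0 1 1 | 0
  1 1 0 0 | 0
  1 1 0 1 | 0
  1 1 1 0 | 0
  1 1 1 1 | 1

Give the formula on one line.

(((~a | b) & d) & c)

  ~a = 1111111100000000
  (~a | b) = 1111111100001111
  ((~a | b) & d) = 0101010100000101
  (((~a | b) & d) & c) = 0001000100000001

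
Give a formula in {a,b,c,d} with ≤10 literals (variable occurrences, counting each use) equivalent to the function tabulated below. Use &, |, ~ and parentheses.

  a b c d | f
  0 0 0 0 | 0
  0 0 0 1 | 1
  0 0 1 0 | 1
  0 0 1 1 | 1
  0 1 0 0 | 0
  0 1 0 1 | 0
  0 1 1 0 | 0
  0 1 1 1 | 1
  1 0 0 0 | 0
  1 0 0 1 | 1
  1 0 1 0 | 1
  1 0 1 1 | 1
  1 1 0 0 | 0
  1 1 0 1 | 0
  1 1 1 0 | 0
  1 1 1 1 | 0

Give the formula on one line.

((~b & (d | (c & (d | ~b)))) | (c & ((~b | ~a) & d)))

  ~b = 1111000011110000
  (d | ~b) = 1111010111110101
  (c & (d | ~b)) = 0011000100110001
  (d | (c & (d | ~b))) = 0111010101110101
  (~b & (d | (c & (d | ~b)))) = 0111000001110000
  ~a = 1111111100000000
  (~b | ~a) = 1111111111110000
  ((~b | ~a) & d) = 0101010101010000
  (c & ((~b | ~a) & d)) = 0001000100010000
  ((~b & (d | (c & (d | ~b)))) | (c & ((~b | ~a) & d))) = 0111000101110000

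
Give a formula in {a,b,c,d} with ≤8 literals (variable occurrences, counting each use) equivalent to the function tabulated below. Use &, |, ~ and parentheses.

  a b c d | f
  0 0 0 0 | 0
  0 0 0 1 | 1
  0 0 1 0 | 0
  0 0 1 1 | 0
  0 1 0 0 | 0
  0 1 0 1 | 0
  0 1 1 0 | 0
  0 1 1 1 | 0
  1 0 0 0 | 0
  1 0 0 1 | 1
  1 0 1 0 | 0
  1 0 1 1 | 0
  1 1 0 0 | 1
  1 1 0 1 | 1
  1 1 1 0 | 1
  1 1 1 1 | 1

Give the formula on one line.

  ~b = 1111000011110000
  ~c = 1100110011001100
  (~b & ~c) = 1100000011000000
  ~d = 1010101010101010
  ((~b & ~c) | ~d) = 1110101011101010
  (d & ((~b & ~c) | ~d)) = 0100000001000000
  (a & b) = 0000000000001111
  ((d & ((~b & ~c) | ~d)) | (a & b)) = 0100000001001111

((d & ((~b & ~c) | ~d)) | (a & b))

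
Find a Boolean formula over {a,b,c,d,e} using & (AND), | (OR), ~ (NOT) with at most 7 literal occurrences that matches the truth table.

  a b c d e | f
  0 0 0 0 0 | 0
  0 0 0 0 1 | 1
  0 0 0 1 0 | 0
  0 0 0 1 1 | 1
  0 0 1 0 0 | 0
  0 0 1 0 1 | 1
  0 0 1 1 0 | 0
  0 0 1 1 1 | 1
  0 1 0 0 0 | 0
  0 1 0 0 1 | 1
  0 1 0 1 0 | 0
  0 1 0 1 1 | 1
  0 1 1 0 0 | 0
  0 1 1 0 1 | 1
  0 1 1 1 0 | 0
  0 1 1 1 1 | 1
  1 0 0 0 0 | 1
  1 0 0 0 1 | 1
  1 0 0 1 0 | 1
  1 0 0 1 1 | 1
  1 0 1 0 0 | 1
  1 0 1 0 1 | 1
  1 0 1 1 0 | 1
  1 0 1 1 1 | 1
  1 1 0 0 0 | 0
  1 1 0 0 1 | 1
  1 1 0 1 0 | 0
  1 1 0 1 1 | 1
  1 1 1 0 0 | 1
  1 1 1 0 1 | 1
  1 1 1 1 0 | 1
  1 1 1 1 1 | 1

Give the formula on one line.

(((c | ~b) & a) | e)

  ~b = 11111111000000001111111100000000
  (c | ~b) = 11111111000011111111111100001111
  ((c | ~b) & a) = 00000000000000001111111100001111
  (((c | ~b) & a) | e) = 01010101010101011111111101011111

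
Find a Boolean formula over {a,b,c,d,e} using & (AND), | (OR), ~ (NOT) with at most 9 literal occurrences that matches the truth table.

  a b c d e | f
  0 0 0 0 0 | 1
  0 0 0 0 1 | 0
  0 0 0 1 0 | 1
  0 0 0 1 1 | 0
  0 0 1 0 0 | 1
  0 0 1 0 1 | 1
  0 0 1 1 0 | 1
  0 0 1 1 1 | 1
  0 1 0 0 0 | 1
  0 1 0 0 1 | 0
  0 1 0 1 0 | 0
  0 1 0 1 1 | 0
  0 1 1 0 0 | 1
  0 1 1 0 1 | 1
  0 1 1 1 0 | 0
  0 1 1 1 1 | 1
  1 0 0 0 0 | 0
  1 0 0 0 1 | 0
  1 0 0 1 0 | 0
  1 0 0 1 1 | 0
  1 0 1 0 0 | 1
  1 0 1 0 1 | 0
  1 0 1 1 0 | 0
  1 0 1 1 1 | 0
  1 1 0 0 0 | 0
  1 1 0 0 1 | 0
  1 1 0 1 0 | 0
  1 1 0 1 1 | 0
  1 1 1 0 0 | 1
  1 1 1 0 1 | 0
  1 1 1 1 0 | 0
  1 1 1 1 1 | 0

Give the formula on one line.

(((e | ~d) | ~b) & (((~e & ~d) | ~a) & ((~e & ~a) | c)))

  ~d = 11001100110011001100110011001100
  (e | ~d) = 11011101110111011101110111011101
  ~b = 11111111000000001111111100000000
  ((e | ~d) | ~b) = 11111111110111011111111111011101
  ~e = 10101010101010101010101010101010
  (~e & ~d) = 10001000100010001000100010001000
  ~a = 11111111111111110000000000000000
  ((~e & ~d) | ~a) = 11111111111111111000100010001000
  (~e & ~a) = 10101010101010100000000000000000
  ((~e & ~a) | c) = 10101111101011110000111100001111
  (((~e & ~d) | ~a) & ((~e & ~a) | c)) = 10101111101011110000100000001000
  (((e | ~d) | ~b) & (((~e & ~d) | ~a) & ((~e & ~a) | c))) = 10101111100011010000100000001000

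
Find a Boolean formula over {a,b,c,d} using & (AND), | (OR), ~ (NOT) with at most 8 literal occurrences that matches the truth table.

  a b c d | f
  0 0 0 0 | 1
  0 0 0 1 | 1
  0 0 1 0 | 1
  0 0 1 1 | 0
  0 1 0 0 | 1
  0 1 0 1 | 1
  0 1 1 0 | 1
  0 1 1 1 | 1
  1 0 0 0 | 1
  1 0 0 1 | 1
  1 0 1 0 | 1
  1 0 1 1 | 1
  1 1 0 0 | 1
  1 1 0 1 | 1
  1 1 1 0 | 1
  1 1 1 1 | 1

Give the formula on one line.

(~c | ((((~c | a) | ~d) | ((d & a) | b)) & c))

  ~c = 1100110011001100
  (~c | a) = 1100110011111111
  ~d = 1010101010101010
  ((~c | a) | ~d) = 1110111011111111
  (d & a) = 0000000001010101
  ((d & a) | b) = 0000111101011111
  (((~c | a) | ~d) | ((d & a) | b)) = 1110111111111111
  ((((~c | a) | ~d) | ((d & a) | b)) & c) = 0010001100110011
  (~c | ((((~c | a) | ~d) | ((d & a) | b)) & c)) = 1110111111111111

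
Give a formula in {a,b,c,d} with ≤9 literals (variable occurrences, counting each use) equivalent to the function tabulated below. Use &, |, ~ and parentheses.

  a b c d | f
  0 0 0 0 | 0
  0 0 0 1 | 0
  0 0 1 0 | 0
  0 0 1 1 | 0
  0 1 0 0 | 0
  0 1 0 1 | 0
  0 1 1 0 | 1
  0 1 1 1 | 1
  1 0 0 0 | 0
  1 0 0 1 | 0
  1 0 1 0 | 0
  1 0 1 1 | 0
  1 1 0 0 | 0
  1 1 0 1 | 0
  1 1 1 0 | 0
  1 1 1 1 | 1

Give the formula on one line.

(b & ((c | d) & ((~a | ((b & d) & c)) & (~d | c))))

  (c | d) = 0111011101110111
  ~a = 1111111100000000
  (b & d) = 0000010100000101
  ((b & d) & c) = 0000000100000001
  (~a | ((b & d) & c)) = 1111111100000001
  ~d = 1010101010101010
  (~d | c) = 1011101110111011
  ((~a | ((b & d) & c)) & (~d | c)) = 1011101100000001
  ((c | d) & ((~a | ((b & d) & c)) & (~d | c))) = 0011001100000001
  (b & ((c | d) & ((~a | ((b & d) & c)) & (~d | c)))) = 0000001100000001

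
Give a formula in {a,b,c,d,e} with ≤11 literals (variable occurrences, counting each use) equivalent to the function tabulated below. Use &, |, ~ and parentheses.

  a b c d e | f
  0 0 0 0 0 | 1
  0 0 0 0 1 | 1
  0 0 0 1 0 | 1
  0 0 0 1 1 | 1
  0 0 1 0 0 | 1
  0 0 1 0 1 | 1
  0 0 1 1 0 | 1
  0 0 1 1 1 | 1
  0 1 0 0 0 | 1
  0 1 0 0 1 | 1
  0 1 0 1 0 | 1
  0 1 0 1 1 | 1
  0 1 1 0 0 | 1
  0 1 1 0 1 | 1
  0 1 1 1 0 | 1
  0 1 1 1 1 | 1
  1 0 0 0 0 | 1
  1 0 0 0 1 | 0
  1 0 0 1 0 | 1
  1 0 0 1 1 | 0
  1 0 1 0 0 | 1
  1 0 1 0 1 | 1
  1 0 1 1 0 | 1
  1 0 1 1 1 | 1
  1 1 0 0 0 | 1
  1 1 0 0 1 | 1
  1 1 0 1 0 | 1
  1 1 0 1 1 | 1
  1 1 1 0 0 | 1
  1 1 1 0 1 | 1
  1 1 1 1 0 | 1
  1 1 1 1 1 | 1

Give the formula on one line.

((c | ~a) | ((b | ~e) | ((~c & ~d) & (c | (~e | ~a)))))

  ~a = 11111111111111110000000000000000
  (c | ~a) = 11111111111111110000111100001111
  ~e = 10101010101010101010101010101010
  (b | ~e) = 10101010111111111010101011111111
  ~c = 11110000111100001111000011110000
  ~d = 11001100110011001100110011001100
  (~c & ~d) = 11000000110000001100000011000000
  (~e | ~a) = 11111111111111111010101010101010
  (c | (~e | ~a)) = 11111111111111111010111110101111
  ((~c & ~d) & (c | (~e | ~a))) = 11000000110000001000000010000000
  ((b | ~e) | ((~c & ~d) & (c | (~e | ~a)))) = 11101010111111111010101011111111
  ((c | ~a) | ((b | ~e) | ((~c & ~d) & (c | (~e | ~a))))) = 11111111111111111010111111111111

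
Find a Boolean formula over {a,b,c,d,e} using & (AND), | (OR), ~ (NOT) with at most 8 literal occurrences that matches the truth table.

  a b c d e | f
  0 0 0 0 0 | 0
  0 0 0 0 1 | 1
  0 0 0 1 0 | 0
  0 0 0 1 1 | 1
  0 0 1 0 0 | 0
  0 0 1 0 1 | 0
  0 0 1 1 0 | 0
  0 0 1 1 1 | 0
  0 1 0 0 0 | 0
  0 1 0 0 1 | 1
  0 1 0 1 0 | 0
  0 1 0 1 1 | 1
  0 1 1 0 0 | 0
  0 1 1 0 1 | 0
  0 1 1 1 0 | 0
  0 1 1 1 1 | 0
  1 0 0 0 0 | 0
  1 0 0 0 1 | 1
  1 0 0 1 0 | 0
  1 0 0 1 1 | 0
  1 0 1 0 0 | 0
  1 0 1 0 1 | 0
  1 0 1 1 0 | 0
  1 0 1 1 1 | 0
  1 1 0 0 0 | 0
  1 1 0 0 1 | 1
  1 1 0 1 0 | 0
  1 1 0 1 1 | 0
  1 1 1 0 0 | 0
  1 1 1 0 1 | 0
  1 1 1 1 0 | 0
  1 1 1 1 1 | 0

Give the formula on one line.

(((~d & e) | (e & ~a)) & ~c)

  ~d = 11001100110011001100110011001100
  (~d & e) = 01000100010001000100010001000100
  ~a = 11111111111111110000000000000000
  (e & ~a) = 01010101010101010000000000000000
  ((~d & e) | (e & ~a)) = 01010101010101010100010001000100
  ~c = 11110000111100001111000011110000
  (((~d & e) | (e & ~a)) & ~c) = 01010000010100000100000001000000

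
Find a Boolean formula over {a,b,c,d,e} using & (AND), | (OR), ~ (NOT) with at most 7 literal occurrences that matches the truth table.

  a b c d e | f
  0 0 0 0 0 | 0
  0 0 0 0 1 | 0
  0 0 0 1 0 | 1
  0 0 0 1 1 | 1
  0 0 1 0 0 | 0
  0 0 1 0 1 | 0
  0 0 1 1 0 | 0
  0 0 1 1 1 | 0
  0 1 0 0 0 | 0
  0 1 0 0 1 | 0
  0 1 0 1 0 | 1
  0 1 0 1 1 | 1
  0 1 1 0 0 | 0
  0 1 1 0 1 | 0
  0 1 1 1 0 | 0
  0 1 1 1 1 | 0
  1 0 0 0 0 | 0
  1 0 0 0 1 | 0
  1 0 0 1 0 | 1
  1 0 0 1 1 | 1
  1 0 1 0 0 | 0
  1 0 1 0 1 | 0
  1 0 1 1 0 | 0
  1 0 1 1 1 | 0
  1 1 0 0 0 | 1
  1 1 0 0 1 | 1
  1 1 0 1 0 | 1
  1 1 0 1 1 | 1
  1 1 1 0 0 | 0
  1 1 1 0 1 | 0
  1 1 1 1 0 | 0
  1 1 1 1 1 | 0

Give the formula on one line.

  ~c = 11110000111100001111000011110000
  (a & b) = 00000000000000000000000011111111
  ((a & b) | d) = 00110011001100110011001111111111
  (~c & ((a & b) | d)) = 00110000001100000011000011110000

(~c & ((a & b) | d))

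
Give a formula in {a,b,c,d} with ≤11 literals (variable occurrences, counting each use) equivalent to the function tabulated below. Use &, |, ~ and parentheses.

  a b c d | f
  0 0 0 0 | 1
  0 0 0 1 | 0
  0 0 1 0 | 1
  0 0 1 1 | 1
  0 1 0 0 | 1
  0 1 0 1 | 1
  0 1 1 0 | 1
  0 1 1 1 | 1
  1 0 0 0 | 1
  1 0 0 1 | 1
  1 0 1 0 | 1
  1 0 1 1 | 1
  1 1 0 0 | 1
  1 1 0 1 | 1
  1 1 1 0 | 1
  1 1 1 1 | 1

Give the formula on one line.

  ~d = 1010101010101010
  (b | ~d) = 1010111110101111
  ((b | ~d) | c) = 1011111110111111
  ~a = 1111111100000000
  (c & ~a) = 0011001100000000
  ((c & ~a) | a) = 0011001111111111
  ~b = 1111000011110000
  (((c & ~a) | a) & ~b) = 0011000011110000
  ((((c & ~a) | a) & ~b) & d) = 0001000001010000
  (((b | ~d) | c) | ((((c & ~a) | a) & ~b) & d)) = 1011111111111111

(((b | ~d) | c) | ((((c & ~a) | a) & ~b) & d))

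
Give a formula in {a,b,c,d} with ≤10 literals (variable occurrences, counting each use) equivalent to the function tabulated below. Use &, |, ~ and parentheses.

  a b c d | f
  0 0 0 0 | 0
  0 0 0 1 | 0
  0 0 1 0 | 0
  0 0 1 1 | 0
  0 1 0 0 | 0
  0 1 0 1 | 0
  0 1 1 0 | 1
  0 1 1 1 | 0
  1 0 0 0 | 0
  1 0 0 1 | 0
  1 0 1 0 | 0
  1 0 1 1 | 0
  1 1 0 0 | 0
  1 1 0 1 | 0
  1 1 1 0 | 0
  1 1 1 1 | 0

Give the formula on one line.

(c & ((((d & b) | ~d) & (b | a)) & (~d & ~a)))

  (d & b) = 0000010100000101
  ~d = 1010101010101010
  ((d & b) | ~d) = 1010111110101111
  (b | a) = 0000111111111111
  (((d & b) | ~d) & (b | a)) = 0000111110101111
  ~a = 1111111100000000
  (~d & ~a) = 1010101000000000
  ((((d & b) | ~d) & (b | a)) & (~d & ~a)) = 0000101000000000
  (c & ((((d & b) | ~d) & (b | a)) & (~d & ~a))) = 0000001000000000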